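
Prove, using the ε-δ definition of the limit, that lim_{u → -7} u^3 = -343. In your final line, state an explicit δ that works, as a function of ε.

Let ε > 0 be given. We seek δ > 0 with 0 < |u + 7| < δ ⇒ |u^3 + 343| < ε.
Factor: u^3 + 343 = (u + 7)(u^2 - 7u + 49), so |u^3 + 343| = |u + 7|·|u^2 - 7u + 49|.
Impose δ ≤ 1 so that |u| < 8; then |u^2 - 7u + 49| ≤ 169.
Hence |u^3 + 343| ≤ 169|u + 7|, which is < ε once |u + 7| < ε/169.
Take δ = min(1, ε/169). If 0 < |u + 7| < δ then both bounds hold and |u^3 + 343| ≤ 169|u + 7| < 169·(ε/169) = ε.

δ = min(1, ε/169)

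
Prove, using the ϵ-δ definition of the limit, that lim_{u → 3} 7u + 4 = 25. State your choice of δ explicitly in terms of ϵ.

Suppose ϵ > 0. We need δ > 0 so that 0 < |u − 3| < δ implies |(7u + 4) − 25| < ϵ.
|(7u + 4) − 25| = |7u - 21| = 7|u − 3|.
So 7|u − 3| < ϵ exactly when |u − 3| < ϵ/7.
Take δ = ϵ/7. If 0 < |u − 3| < δ then |(7u + 4) − 25| = 7|u − 3| < 7·(ϵ/7) = ϵ.

δ = ϵ/7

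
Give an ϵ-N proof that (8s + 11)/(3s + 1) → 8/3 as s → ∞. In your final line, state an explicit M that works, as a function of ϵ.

M = (25/9)/ϵ

Let ϵ > 0. We seek M > 0 such that s > M implies |(8s + 11)/(3s + 1) − (8/3)| < ϵ.
(8s + 11)/(3s + 1) − (8/3) = (3(8s + 11) − 8(3s + 1)) / (3(3s + 1)) = 25/(3(3s + 1)).
For s > 0 we have 3s + 1 > 3s, so |(8s + 11)/(3s + 1) − (8/3)| = 25/(3(3s + 1)) < 25/(3·3s) = (25/9)/s.
Thus |(8s + 11)/(3s + 1) − (8/3)| < ϵ whenever s > (25/9)/ϵ.
Take M = (25/9)/ϵ. If s > M then |(8s + 11)/(3s + 1) − (8/3)| < (25/9)/s < ϵ.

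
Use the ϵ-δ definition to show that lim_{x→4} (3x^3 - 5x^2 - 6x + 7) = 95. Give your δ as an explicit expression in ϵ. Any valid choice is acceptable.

δ = min(1, ϵ/132)

Fix ϵ > 0. We want δ > 0 such that 0 < |x − 4| < δ implies |(3x^3 - 5x^2 - 6x + 7) − 95| < ϵ.
(3x^3 - 5x^2 - 6x + 7) − 95 = 3x^3 - 5x^2 - 6x - 88 = (x − 4)(3x^2 + 7x + 22).
So |(3x^3 - 5x^2 - 6x + 7) − 95| = |x − 4|·|3x^2 + 7x + 22|.
Assume first that |x − 4| < 1, so |x| < 5. Then |3x^2 + 7x + 22| ≤ 3·5^2 + 7·5 + 22 = 132.
Hence |(3x^3 - 5x^2 - 6x + 7) − 95| ≤ 132|x − 4| < ϵ provided |x − 4| < ϵ/132.
Take δ = min(1, ϵ/132). Then 0 < |x − 4| < δ gives both |x − 4| < 1 and |x − 4| < ϵ/132, so |(3x^3 - 5x^2 - 6x + 7) − 95| < ϵ.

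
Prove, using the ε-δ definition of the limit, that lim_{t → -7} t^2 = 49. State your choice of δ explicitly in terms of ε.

δ = min(1, ε/15)

Let ε > 0. We seek δ > 0 with 0 < |t + 7| < δ ⇒ |t^2 − 49| < ε.
Factor: t^2 − 49 = (t + 7)(t - 7), so |t^2 − 49| = |t + 7|·|t - 7|.
Impose δ ≤ 1 so that |t| < 8; then |t - 7| ≤ 15.
Hence |t^2 − 49| ≤ 15|t + 7|, which is < ε once |t + 7| < ε/15.
Take δ = min(1, ε/15). If 0 < |t + 7| < δ then both bounds hold and |t^2 − 49| ≤ 15|t + 7| < 15·(ε/15) = ε.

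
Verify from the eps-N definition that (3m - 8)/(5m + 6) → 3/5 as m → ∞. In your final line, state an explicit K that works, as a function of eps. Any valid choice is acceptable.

K = (58/25)/eps

Let eps > 0. For m ≥ 1, |(3m - 8)/(5m + 6) − (3/5)| = |-58|/(5(5m + 6)) = 58/(5(5m + 6)).
Since 5m + 6 ≥ 5m for m ≥ 1, this is ≤ 58/(5·5m) = (58/25)/m.
So |(3m - 8)/(5m + 6) − (3/5)| < eps whenever m > (58/25)/eps.
Take K = (58/25)/eps. If m > K then |(3m - 8)/(5m + 6) − (3/5)| ≤ (58/25)/m < eps.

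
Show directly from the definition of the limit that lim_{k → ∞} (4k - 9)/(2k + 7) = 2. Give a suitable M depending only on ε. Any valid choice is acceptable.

Let ε > 0 be given. For k ≥ 1, |(4k - 9)/(2k + 7) − 2| = |-46|/(2(2k + 7)) = 46/(2(2k + 7)).
Since 2k + 7 ≥ 2k for k ≥ 1, this is ≤ 46/(2·2k) = (23/2)/k.
So |(4k - 9)/(2k + 7) − 2| < ε whenever k > (23/2)/ε.
Take M = (23/2)/ε. If k > M then |(4k - 9)/(2k + 7) − 2| ≤ (23/2)/k < ε.

M = (23/2)/ε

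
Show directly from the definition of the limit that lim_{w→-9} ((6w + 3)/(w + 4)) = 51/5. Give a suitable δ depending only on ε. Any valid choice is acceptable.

Let ε > 0 be given. We want δ > 0 with 0 < |w + 9| < δ ⇒ |(6w + 3)/(w + 4) − (51/5)| < ε.
Combining over a common denominator, (6w + 3)/(w + 4) − (51/5) = [(6w + 3)·(-5) − (-51)·(w + 4)] / [(-5)·(w + 4)] = 21(w + 9) / ((-5)(w + 4)).
So |(6w + 3)/(w + 4) − (51/5)| = 21|w + 9| / (5·|w + 4|).
Require δ ≤ 5/2, so |w + 4| ≥ |-5| − |w + 9| > 5 − 5/2 = 5/2.
Hence |(6w + 3)/(w + 4) − (51/5)| < 21|w + 9|/(5·(5/2)) = (42/25)|w + 9|, which is < ε once |w + 9| < (25/42)ε.
Take δ = min(5/2, (25/42)ε). Then 0 < |w + 9| < δ forces both bounds, so |(6w + 3)/(w + 4) − (51/5)| < ε.

δ = min(5/2, (25/42)ε)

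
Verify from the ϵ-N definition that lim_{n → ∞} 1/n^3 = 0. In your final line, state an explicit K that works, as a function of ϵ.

K = (1/ϵ)^{1/3}

Let ϵ > 0. For n ≥ 1, |1/n^3 − 0| = 1/n^3.
1/n^3 < ϵ ⇔ n^3 > 1/ϵ ⇔ n > (1/ϵ)^{1/3}.
Take K = (1/ϵ)^{1/3}. Then n > K implies 1/n^3 < ϵ.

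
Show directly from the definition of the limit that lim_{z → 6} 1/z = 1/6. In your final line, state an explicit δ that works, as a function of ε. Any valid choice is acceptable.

δ = min(3, 18ε)

Fix ε > 0. We seek δ > 0 such that 0 < |z − 6| < δ implies |1/z − (1/6)| < ε.
|1/z − (1/6)| = |6 − z|/(6·|z|) = |z − 6|/(6|z|).
Require δ ≤ 3 so that |z| > 6 − 3 = 3, hence 6|z| > 18.
Then |1/z − (1/6)| < |z − 6|/18, which is < ε when |z − 6| < 18ε.
Take δ = min(3, 18ε). Then 0 < |z − 6| < δ gives both |z − 6| < 3 and |z − 6| < 18ε, so |1/z − (1/6)| < ε.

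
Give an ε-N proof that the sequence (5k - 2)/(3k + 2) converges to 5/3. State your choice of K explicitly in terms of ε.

K = (16/9)/ε

Let ε > 0 be given. For k ≥ 1, |(5k - 2)/(3k + 2) − (5/3)| = |-16|/(3(3k + 2)) = 16/(3(3k + 2)).
Since 3k + 2 ≥ 3k for k ≥ 1, this is ≤ 16/(3·3k) = (16/9)/k.
So |(5k - 2)/(3k + 2) − (5/3)| < ε whenever k > (16/9)/ε.
Take K = (16/9)/ε. If k > K then |(5k - 2)/(3k + 2) − (5/3)| ≤ (16/9)/k < ε.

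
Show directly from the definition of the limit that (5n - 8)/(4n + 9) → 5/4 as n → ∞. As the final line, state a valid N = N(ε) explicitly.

Fix ε > 0. For n ≥ 1, |(5n - 8)/(4n + 9) − (5/4)| = |-77|/(4(4n + 9)) = 77/(4(4n + 9)).
Since 4n + 9 ≥ 4n for n ≥ 1, this is ≤ 77/(4·4n) = (77/16)/n.
So |(5n - 8)/(4n + 9) − (5/4)| < ε whenever n > (77/16)/ε.
Take N = (77/16)/ε. If n > N then |(5n - 8)/(4n + 9) − (5/4)| ≤ (77/16)/n < ε.

N = (77/16)/ε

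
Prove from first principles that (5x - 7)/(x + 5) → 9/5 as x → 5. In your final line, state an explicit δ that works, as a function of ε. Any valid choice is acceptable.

Let ε > 0 be given. We want δ > 0 with 0 < |x − 5| < δ ⇒ |(5x - 7)/(x + 5) − (9/5)| < ε.
Combining over a common denominator, (5x - 7)/(x + 5) − (9/5) = [(5x - 7)·10 − 18·(x + 5)] / [10·(x + 5)] = 32(x − 5) / (10(x + 5)).
So |(5x - 7)/(x + 5) − (9/5)| = 32|x − 5| / (10·|x + 5|).
Restrict δ ≤ 5. Then |x − 5| < 5 gives |x + 5| = |(x − 5) + 10| ≥ 10 − 5 = 5.
Hence |(5x - 7)/(x + 5) − (9/5)| < 32|x − 5|/(10·5) = (16/25)|x − 5|, which is < ε once |x − 5| < (25/16)ε.
Take δ = min(5, (25/16)ε). Then 0 < |x − 5| < δ forces both bounds, so |(5x - 7)/(x + 5) − (9/5)| < ε.

δ = min(5, (25/16)ε)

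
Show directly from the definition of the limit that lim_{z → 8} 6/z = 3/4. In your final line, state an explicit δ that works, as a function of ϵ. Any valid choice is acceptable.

δ = min(4, (16/3)ϵ)

Suppose ϵ > 0. We seek δ > 0 such that 0 < |z − 8| < δ implies |6/z − (3/4)| < ϵ.
|6/z − (3/4)| = 6·|8 − z|/(8·|z|) = 6|z − 8|/(8|z|).
Require δ ≤ 4 so that |z| > 8 − 4 = 4, hence 8|z| > 32.
Then |6/z − (3/4)| < 6|z − 8|/32, which is < ϵ when |z − 8| < (16/3)ϵ.
Take δ = min(4, (16/3)ϵ). Then 0 < |z − 8| < δ gives both |z − 8| < 4 and |z − 8| < (16/3)ϵ, so |6/z − (3/4)| < ϵ.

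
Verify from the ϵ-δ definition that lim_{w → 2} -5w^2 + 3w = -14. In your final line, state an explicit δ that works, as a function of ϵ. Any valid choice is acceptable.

δ = min(1, ϵ/22)

Let ϵ > 0 be given. We want δ > 0 such that 0 < |w − 2| < δ implies |(-5w^2 + 3w) + 14| < ϵ.
(-5w^2 + 3w) + 14 = -5w^2 + 3w + 14 = (w − 2)(-5w - 7).
So |(-5w^2 + 3w) + 14| = |w − 2|·|-5w - 7|.
Require δ ≤ 1. Then |w − 2| < 1 gives |w| < 3, and by the triangle inequality |-5w - 7| ≤ 5·3 + 7 = 22.
Hence |(-5w^2 + 3w) + 14| ≤ 22|w − 2| < ϵ provided |w − 2| < ϵ/22.
Take δ = min(1, ϵ/22). Then 0 < |w − 2| < δ gives both |w − 2| < 1 and |w − 2| < ϵ/22, so |(-5w^2 + 3w) + 14| < ϵ.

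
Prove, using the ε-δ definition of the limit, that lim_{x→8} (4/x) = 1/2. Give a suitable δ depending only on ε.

Suppose ε > 0. We seek δ > 0 such that 0 < |x − 8| < δ implies |4/x − (1/2)| < ε.
|4/x − (1/2)| = 4·|8 − x|/(8·|x|) = 4|x − 8|/(8|x|).
Restrict δ ≤ 4. Then |x − 8| < 4 gives |x| > 4, so 8|x| > 32.
Then |4/x − (1/2)| < 4|x − 8|/32, which is < ε when |x − 8| < 8ε.
Take δ = min(4, 8ε). Then 0 < |x − 8| < δ gives both |x − 8| < 4 and |x − 8| < 8ε, so |4/x − (1/2)| < ε.

δ = min(4, 8ε)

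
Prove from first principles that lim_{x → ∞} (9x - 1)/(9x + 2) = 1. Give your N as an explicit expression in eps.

N = (1/3)/eps

Fix eps > 0. We seek N > 0 such that x > N implies |(9x - 1)/(9x + 2) − 1| < eps.
(9x - 1)/(9x + 2) − 1 = (9(9x - 1) − 9(9x + 2)) / (9(9x + 2)) = -27/(9(9x + 2)).
For x > 0 we have 9x + 2 > 9x, so |(9x - 1)/(9x + 2) − 1| = 27/(9(9x + 2)) < 27/(9·9x) = (1/3)/x.
Thus |(9x - 1)/(9x + 2) − 1| < eps whenever x > (1/3)/eps.
Take N = (1/3)/eps. If x > N then |(9x - 1)/(9x + 2) − 1| < (1/3)/x < eps.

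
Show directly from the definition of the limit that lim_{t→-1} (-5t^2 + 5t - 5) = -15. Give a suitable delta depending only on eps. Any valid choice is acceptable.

delta = min(2, eps/25)

Suppose eps > 0. We want delta > 0 such that 0 < |t + 1| < delta implies |(-5t^2 + 5t - 5) + 15| < eps.
(-5t^2 + 5t - 5) + 15 = -5t^2 + 5t + 10 = (t + 1)(-5t + 10).
So |(-5t^2 + 5t - 5) + 15| = |t + 1|·|-5t + 10|.
Require delta ≤ 2. Then |t + 1| < 2 gives |t| < 3, and by the triangle inequality |-5t + 10| ≤ 5·3 + 10 = 25.
Hence |(-5t^2 + 5t - 5) + 15| ≤ 25|t + 1| < eps provided |t + 1| < eps/25.
Choosing delta = min(2, eps/25) ensures both conditions, hence |(-5t^2 + 5t - 5) + 15| < eps.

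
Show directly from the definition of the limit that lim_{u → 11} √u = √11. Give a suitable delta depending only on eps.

Suppose eps > 0. We want delta > 0 such that 0 < |u − 11| < delta implies |√u − √11| < eps.
Rationalise: √u − √11 = (u − 11)/(√u + √11), so |√u − √11| = |u − 11|/(√u + √11).
Restrict delta ≤ 11 so that |u − 11| < 11 forces u > 0, and then √u + √11 > √11.
Hence |√u − √11| < |u − 11|/√11, which is < eps once |u − 11| < √11·eps.
Take delta = min(11, √11·eps). If 0 < |u − 11| < delta then u > 0 and |√u − √11| < |u − 11|/√11 < eps.

delta = min(11, √11·eps)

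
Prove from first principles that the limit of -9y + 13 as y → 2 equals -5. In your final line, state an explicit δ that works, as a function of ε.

δ = ε/9

Suppose ε > 0. We need δ > 0 so that 0 < |y − 2| < δ implies |(-9y + 13) + 5| < ε.
Since (-9y + 13) + 5 = -9(y − 2), we have |(-9y + 13) + 5| = 9|y − 2|.
So 9|y − 2| < ε exactly when |y − 2| < ε/9.
Choosing δ = ε/9 gives |(-9y + 13) + 5| = 9|y − 2| < ε whenever |y − 2| < δ.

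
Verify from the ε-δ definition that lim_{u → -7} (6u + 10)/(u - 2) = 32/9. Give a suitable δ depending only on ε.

δ = min(9/2, (81/44)ε)

Suppose ε > 0. We want δ > 0 with 0 < |u + 7| < δ ⇒ |(6u + 10)/(u - 2) − (32/9)| < ε.
Combining over a common denominator, (6u + 10)/(u - 2) − (32/9) = [(6u + 10)·(-9) − (-32)·(u - 2)] / [(-9)·(u - 2)] = -22(u + 7) / ((-9)(u - 2)).
So |(6u + 10)/(u - 2) − (32/9)| = 22|u + 7| / (9·|u − 2|).
Require δ ≤ 9/2, so |u − 2| ≥ |-9| − |u + 7| > 9 − 9/2 = 9/2.
Hence |(6u + 10)/(u - 2) − (32/9)| < 22|u + 7|/(9·(9/2)) = (44/81)|u + 7|, which is < ε once |u + 7| < (81/44)ε.
Take δ = min(9/2, (81/44)ε). Then 0 < |u + 7| < δ forces both bounds, so |(6u + 10)/(u - 2) − (32/9)| < ε.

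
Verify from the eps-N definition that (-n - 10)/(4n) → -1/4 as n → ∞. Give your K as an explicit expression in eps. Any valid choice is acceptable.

K = (5/2)/eps

Suppose eps > 0. For n ≥ 1, |(-n - 10)/(4n) + 1/4| = |-40|/(4(4n)) = 40/(4(4n)).
Since 4n ≥ 4n for n ≥ 1, this is ≤ 40/(4·4n) = (5/2)/n.
So |(-n - 10)/(4n) + 1/4| < eps whenever n > (5/2)/eps.
Take K = (5/2)/eps. If n > K then |(-n - 10)/(4n) + 1/4| ≤ (5/2)/n < eps.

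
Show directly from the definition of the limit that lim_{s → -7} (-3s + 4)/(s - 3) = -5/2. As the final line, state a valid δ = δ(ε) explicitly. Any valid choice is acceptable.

Let ε > 0 be given. We want δ > 0 with 0 < |s + 7| < δ ⇒ |(-3s + 4)/(s - 3) + 5/2| < ε.
Combining over a common denominator, (-3s + 4)/(s - 3) + 5/2 = [(-3s + 4)·(-10) − 25·(s - 3)] / [(-10)·(s - 3)] = 5(s + 7) / ((-10)(s - 3)).
So |(-3s + 4)/(s - 3) + 5/2| = 5|s + 7| / (10·|s − 3|).
Restrict δ ≤ 5. Then |s + 7| < 5 gives |s − 3| = |(s + 7) + (-10)| ≥ 10 − 5 = 5.
Hence |(-3s + 4)/(s - 3) + 5/2| < 5|s + 7|/(10·5) = (1/10)|s + 7|, which is < ε once |s + 7| < 10ε.
Take δ = min(5, 10ε). Then 0 < |s + 7| < δ forces both bounds, so |(-3s + 4)/(s - 3) + 5/2| < ε.

δ = min(5, 10ε)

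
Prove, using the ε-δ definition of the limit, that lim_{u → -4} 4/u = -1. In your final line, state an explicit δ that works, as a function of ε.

δ = min(2, 2ε)

Let ε > 0 be given. We seek δ > 0 such that 0 < |u + 4| < δ implies |4/u + 1| < ε.
|4/u + 1| = 4·|-4 − u|/(4·|u|) = 4|u + 4|/(4|u|).
Require δ ≤ 2 so that |u| > 4 − 2 = 2, hence 4|u| > 8.
Then |4/u + 1| < 4|u + 4|/8, which is < ε when |u + 4| < 2ε.
Take δ = min(2, 2ε). Then 0 < |u + 4| < δ gives both |u + 4| < 2 and |u + 4| < 2ε, so |4/u + 1| < ε.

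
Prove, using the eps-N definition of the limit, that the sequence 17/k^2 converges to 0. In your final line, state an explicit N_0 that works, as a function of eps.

Suppose eps > 0. For k ≥ 1, |17/k^2 − 0| = 17/k^2.
17/k^2 < eps ⇔ k^2 > 17/eps ⇔ k > (17/eps)^{1/2}.
Take N_0 = (17/eps)^{1/2}. Then k > N_0 implies 17/k^2 < eps.

N_0 = (17/eps)^{1/2}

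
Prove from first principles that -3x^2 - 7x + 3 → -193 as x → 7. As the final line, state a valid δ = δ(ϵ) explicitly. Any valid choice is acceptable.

δ = min(1, ϵ/52)

Let ϵ > 0. We want δ > 0 such that 0 < |x − 7| < δ implies |(-3x^2 - 7x + 3) + 193| < ϵ.
(-3x^2 - 7x + 3) + 193 = -3x^2 - 7x + 196 = (x − 7)(-3x - 28).
So |(-3x^2 - 7x + 3) + 193| = |x − 7|·|-3x - 28|.
Assume first that |x − 7| < 1, so |x| < 8. Then |-3x - 28| ≤ 3·8 + 28 = 52.
Hence |(-3x^2 - 7x + 3) + 193| ≤ 52|x − 7| < ϵ provided |x − 7| < ϵ/52.
Choosing δ = min(1, ϵ/52) ensures both conditions, hence |(-3x^2 - 7x + 3) + 193| < ϵ.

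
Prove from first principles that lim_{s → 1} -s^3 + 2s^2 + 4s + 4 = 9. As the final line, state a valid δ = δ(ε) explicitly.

Fix ε > 0. We want δ > 0 such that 0 < |s − 1| < δ implies |(-s^3 + 2s^2 + 4s + 4) − 9| < ε.
(-s^3 + 2s^2 + 4s + 4) − 9 = -s^3 + 2s^2 + 4s - 5 = (s − 1)(-s^2 + s + 5).
So |(-s^3 + 2s^2 + 4s + 4) − 9| = |s − 1|·|-s^2 + s + 5|.
Require δ ≤ 1. Then |s − 1| < 1 gives |s| < 2, and by the triangle inequality |-s^2 + s + 5| ≤ 2^2 + 2 + 5 = 11.
Hence |(-s^3 + 2s^2 + 4s + 4) − 9| ≤ 11|s − 1| < ε provided |s − 1| < ε/11.
Choosing δ = min(1, ε/11) ensures both conditions, hence |(-s^3 + 2s^2 + 4s + 4) − 9| < ε.

δ = min(1, ε/11)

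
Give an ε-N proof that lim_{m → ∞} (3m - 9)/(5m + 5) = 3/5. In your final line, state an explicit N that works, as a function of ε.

N = (12/5)/ε

Suppose ε > 0. For m ≥ 1, |(3m - 9)/(5m + 5) − (3/5)| = |-60|/(5(5m + 5)) = 60/(5(5m + 5)).
Since 5m + 5 ≥ 5m for m ≥ 1, this is ≤ 60/(5·5m) = (12/5)/m.
So |(3m - 9)/(5m + 5) − (3/5)| < ε whenever m > (12/5)/ε.
Take N = (12/5)/ε. If m > N then |(3m - 9)/(5m + 5) − (3/5)| ≤ (12/5)/m < ε.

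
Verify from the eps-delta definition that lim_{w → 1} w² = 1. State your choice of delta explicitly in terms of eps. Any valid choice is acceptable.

delta = min(1, eps/3)

Fix eps > 0. We seek delta > 0 with 0 < |w − 1| < delta ⇒ |w² − 1| < eps.
Factor: w² − 1 = (w − 1)(w + 1), so |w² − 1| = |w − 1|·|w + 1|.
Restrict delta ≤ 1. Then |w − 1| < 1 gives |w| < 2, so by the triangle inequality |w + 1| ≤ 2 + 1 = 3.
Hence |w² − 1| ≤ 3|w − 1|, which is < eps once |w − 1| < eps/3.
Take delta = min(1, eps/3). If 0 < |w − 1| < delta then both bounds hold and |w² − 1| ≤ 3|w − 1| < 3·(eps/3) = eps.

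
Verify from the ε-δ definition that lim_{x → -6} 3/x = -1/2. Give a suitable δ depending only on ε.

δ = min(3, 6ε)

Let ε > 0. We seek δ > 0 such that 0 < |x + 6| < δ implies |3/x + 1/2| < ε.
|3/x + 1/2| = 3·|-6 − x|/(6·|x|) = 3|x + 6|/(6|x|).
Require δ ≤ 3 so that |x| > 6 − 3 = 3, hence 6|x| > 18.
Then |3/x + 1/2| < 3|x + 6|/18, which is < ε when |x + 6| < 6ε.
Take δ = min(3, 6ε). Then 0 < |x + 6| < δ gives both |x + 6| < 3 and |x + 6| < 6ε, so |3/x + 1/2| < ε.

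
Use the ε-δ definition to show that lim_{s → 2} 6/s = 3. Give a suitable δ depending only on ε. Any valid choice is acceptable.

δ = min(1, (1/3)ε)

Fix ε > 0. We seek δ > 0 such that 0 < |s − 2| < δ implies |6/s − 3| < ε.
|6/s − 3| = 6·|2 − s|/(2·|s|) = 6|s − 2|/(2|s|).
Require δ ≤ 1 so that |s| > 2 − 1 = 1, hence 2|s| > 2.
Then |6/s − 3| < 6|s − 2|/2, which is < ε when |s − 2| < (1/3)ε.
Take δ = min(1, (1/3)ε). Then 0 < |s − 2| < δ gives both |s − 2| < 1 and |s − 2| < (1/3)ε, so |6/s − 3| < ε.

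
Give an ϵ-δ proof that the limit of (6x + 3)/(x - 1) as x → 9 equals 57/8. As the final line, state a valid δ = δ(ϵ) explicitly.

δ = min(4, (32/9)ϵ)

Fix ϵ > 0. We want δ > 0 with 0 < |x − 9| < δ ⇒ |(6x + 3)/(x - 1) − (57/8)| < ϵ.
Combining over a common denominator, (6x + 3)/(x - 1) − (57/8) = [(6x + 3)·8 − 57·(x - 1)] / [8·(x - 1)] = -9(x − 9) / (8(x - 1)).
So |(6x + 3)/(x - 1) − (57/8)| = 9|x − 9| / (8·|x − 1|).
Require δ ≤ 4, so |x − 1| ≥ |8| − |x − 9| > 8 − 4 = 4.
Hence |(6x + 3)/(x - 1) − (57/8)| < 9|x − 9|/(8·4) = (9/32)|x − 9|, which is < ϵ once |x − 9| < (32/9)ϵ.
Take δ = min(4, (32/9)ϵ). Then 0 < |x − 9| < δ forces both bounds, so |(6x + 3)/(x - 1) − (57/8)| < ϵ.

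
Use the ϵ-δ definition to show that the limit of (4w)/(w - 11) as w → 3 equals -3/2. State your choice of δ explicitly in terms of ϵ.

δ = min(4, (8/11)ϵ)

Suppose ϵ > 0. We want δ > 0 with 0 < |w − 3| < δ ⇒ |(4w)/(w - 11) + 3/2| < ϵ.
Combining over a common denominator, (4w)/(w - 11) + 3/2 = [(4w)·(-8) − 12·(w - 11)] / [(-8)·(w - 11)] = -44(w − 3) / ((-8)(w - 11)).
So |(4w)/(w - 11) + 3/2| = 44|w − 3| / (8·|w − 11|).
Require δ ≤ 4, so |w − 11| ≥ |-8| − |w − 3| > 8 − 4 = 4.
Hence |(4w)/(w - 11) + 3/2| < 44|w − 3|/(8·4) = (11/8)|w − 3|, which is < ϵ once |w − 3| < (8/11)ϵ.
Take δ = min(4, (8/11)ϵ). Then 0 < |w − 3| < δ forces both bounds, so |(4w)/(w - 11) + 3/2| < ϵ.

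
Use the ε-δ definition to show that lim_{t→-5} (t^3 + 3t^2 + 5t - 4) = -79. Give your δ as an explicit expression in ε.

Suppose ε > 0. We want δ > 0 such that 0 < |t + 5| < δ implies |(t^3 + 3t^2 + 5t - 4) + 79| < ε.
(t^3 + 3t^2 + 5t - 4) + 79 = t^3 + 3t^2 + 5t + 75 = (t + 5)(t^2 - 2t + 15).
So |(t^3 + 3t^2 + 5t - 4) + 79| = |t + 5|·|t^2 - 2t + 15|.
Require δ ≤ 2. Then |t + 5| < 2 gives |t| < 7, and by the triangle inequality |t^2 - 2t + 15| ≤ 7^2 + 2·7 + 15 = 78.
Hence |(t^3 + 3t^2 + 5t - 4) + 79| ≤ 78|t + 5| < ε provided |t + 5| < ε/78.
Take δ = min(2, ε/78). Then 0 < |t + 5| < δ gives both |t + 5| < 2 and |t + 5| < ε/78, so |(t^3 + 3t^2 + 5t - 4) + 79| < ε.

δ = min(2, ε/78)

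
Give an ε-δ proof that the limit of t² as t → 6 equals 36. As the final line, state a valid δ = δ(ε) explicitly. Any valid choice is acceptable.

δ = min(1, ε/13)

Let ε > 0. We seek δ > 0 with 0 < |t − 6| < δ ⇒ |t² − 36| < ε.
Factor: t² − 36 = (t − 6)(t + 6), so |t² − 36| = |t − 6|·|t + 6|.
Impose δ ≤ 1 so that |t| < 7; then |t + 6| ≤ 13.
Hence |t² − 36| ≤ 13|t − 6|, which is < ε once |t − 6| < ε/13.
Take δ = min(1, ε/13). If 0 < |t − 6| < δ then both bounds hold and |t² − 36| ≤ 13|t − 6| < 13·(ε/13) = ε.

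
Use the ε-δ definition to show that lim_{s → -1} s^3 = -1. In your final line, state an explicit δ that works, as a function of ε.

Let ε > 0 be given. We seek δ > 0 with 0 < |s + 1| < δ ⇒ |s^3 + 1| < ε.
Factor: s^3 + 1 = (s + 1)(s^2 - s + 1), so |s^3 + 1| = |s + 1|·|s^2 - s + 1|.
Impose δ ≤ 1 so that |s| < 2; then |s^2 - s + 1| ≤ 7.
Hence |s^3 + 1| ≤ 7|s + 1|, which is < ε once |s + 1| < ε/7.
Take δ = min(1, ε/7). If 0 < |s + 1| < δ then both bounds hold and |s^3 + 1| ≤ 7|s + 1| < 7·(ε/7) = ε.

δ = min(1, ε/7)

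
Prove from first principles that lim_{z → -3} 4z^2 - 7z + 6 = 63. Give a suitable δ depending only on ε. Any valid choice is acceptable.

δ = min(1, ε/35)

Suppose ε > 0. We want δ > 0 such that 0 < |z + 3| < δ implies |(4z^2 - 7z + 6) − 63| < ε.
(4z^2 - 7z + 6) − 63 = 4z^2 - 7z - 57 = (z + 3)(4z - 19).
So |(4z^2 - 7z + 6) − 63| = |z + 3|·|4z - 19|.
Require δ ≤ 1. Then |z + 3| < 1 gives |z| < 4, and by the triangle inequality |4z - 19| ≤ 4·4 + 19 = 35.
Hence |(4z^2 - 7z + 6) − 63| ≤ 35|z + 3| < ε provided |z + 3| < ε/35.
Take δ = min(1, ε/35). Then 0 < |z + 3| < δ gives both |z + 3| < 1 and |z + 3| < ε/35, so |(4z^2 - 7z + 6) − 63| < ε.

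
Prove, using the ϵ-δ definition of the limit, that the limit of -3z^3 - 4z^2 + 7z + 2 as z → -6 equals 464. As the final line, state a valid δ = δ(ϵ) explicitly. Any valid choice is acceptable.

Let ϵ > 0 be given. We want δ > 0 such that 0 < |z + 6| < δ implies |(-3z^3 - 4z^2 + 7z + 2) − 464| < ϵ.
(-3z^3 - 4z^2 + 7z + 2) − 464 = -3z^3 - 4z^2 + 7z - 462 = (z + 6)(-3z^2 + 14z - 77).
So |(-3z^3 - 4z^2 + 7z + 2) − 464| = |z + 6|·|-3z^2 + 14z - 77|.
Require δ ≤ 2. Then |z + 6| < 2 gives |z| < 8, and by the triangle inequality |-3z^2 + 14z - 77| ≤ 3·8^2 + 14·8 + 77 = 381.
Hence |(-3z^3 - 4z^2 + 7z + 2) − 464| ≤ 381|z + 6| < ϵ provided |z + 6| < ϵ/381.
Take δ = min(2, ϵ/381). Then 0 < |z + 6| < δ gives both |z + 6| < 2 and |z + 6| < ϵ/381, so |(-3z^3 - 4z^2 + 7z + 2) − 464| < ϵ.

δ = min(2, ϵ/381)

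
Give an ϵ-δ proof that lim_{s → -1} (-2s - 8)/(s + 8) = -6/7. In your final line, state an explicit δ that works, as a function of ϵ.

Let ϵ > 0. We want δ > 0 with 0 < |s + 1| < δ ⇒ |(-2s - 8)/(s + 8) + 6/7| < ϵ.
Combining over a common denominator, (-2s - 8)/(s + 8) + 6/7 = [(-2s - 8)·7 − (-6)·(s + 8)] / [7·(s + 8)] = -8(s + 1) / (7(s + 8)).
So |(-2s - 8)/(s + 8) + 6/7| = 8|s + 1| / (7·|s + 8|).
Require δ ≤ 7/2, so |s + 8| ≥ |7| − |s + 1| > 7 − 7/2 = 7/2.
Hence |(-2s - 8)/(s + 8) + 6/7| < 8|s + 1|/(7·(7/2)) = (16/49)|s + 1|, which is < ϵ once |s + 1| < (49/16)ϵ.
Take δ = min(7/2, (49/16)ϵ). Then 0 < |s + 1| < δ forces both bounds, so |(-2s - 8)/(s + 8) + 6/7| < ϵ.

δ = min(7/2, (49/16)ϵ)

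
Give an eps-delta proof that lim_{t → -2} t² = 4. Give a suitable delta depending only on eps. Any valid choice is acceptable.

Suppose eps > 0. We seek delta > 0 with 0 < |t + 2| < delta ⇒ |t² − 4| < eps.
Factor: t² − 4 = (t + 2)(t - 2), so |t² − 4| = |t + 2|·|t - 2|.
Restrict delta ≤ 1. Then |t + 2| < 1 gives |t| < 3, so by the triangle inequality |t - 2| ≤ 3 + 2 = 5.
Hence |t² − 4| ≤ 5|t + 2|, which is < eps once |t + 2| < eps/5.
Take delta = min(1, eps/5). If 0 < |t + 2| < delta then both bounds hold and |t² − 4| ≤ 5|t + 2| < 5·(eps/5) = eps.

delta = min(1, eps/5)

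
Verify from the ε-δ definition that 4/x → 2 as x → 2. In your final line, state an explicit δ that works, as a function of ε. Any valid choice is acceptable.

Let ε > 0. We seek δ > 0 such that 0 < |x − 2| < δ implies |4/x − 2| < ε.
|4/x − 2| = 4·|2 − x|/(2·|x|) = 4|x − 2|/(2|x|).
Restrict δ ≤ 1. Then |x − 2| < 1 gives |x| > 1, so 2|x| > 2.
Then |4/x − 2| < 4|x − 2|/2, which is < ε when |x − 2| < (1/2)ε.
Take δ = min(1, (1/2)ε). Then 0 < |x − 2| < δ gives both |x − 2| < 1 and |x − 2| < (1/2)ε, so |4/x − 2| < ε.

δ = min(1, (1/2)ε)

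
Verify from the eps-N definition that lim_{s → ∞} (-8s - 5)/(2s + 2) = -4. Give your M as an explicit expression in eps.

M = (3/2)/eps

Let eps > 0 be given. We seek M > 0 such that s > M implies |(-8s - 5)/(2s + 2) + 4| < eps.
(-8s - 5)/(2s + 2) + 4 = (2(-8s - 5) − (-8)(2s + 2)) / (2(2s + 2)) = 6/(2(2s + 2)).
For s > 0 we have 2s + 2 > 2s, so |(-8s - 5)/(2s + 2) + 4| = 6/(2(2s + 2)) < 6/(2·2s) = (3/2)/s.
Thus |(-8s - 5)/(2s + 2) + 4| < eps whenever s > (3/2)/eps.
Take M = (3/2)/eps. If s > M then |(-8s - 5)/(2s + 2) + 4| < (3/2)/s < eps.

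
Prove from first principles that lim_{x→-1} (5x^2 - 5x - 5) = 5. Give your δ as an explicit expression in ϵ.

δ = min(2, ϵ/25)

Fix ϵ > 0. We want δ > 0 such that 0 < |x + 1| < δ implies |(5x^2 - 5x - 5) − 5| < ϵ.
(5x^2 - 5x - 5) − 5 = 5x^2 - 5x - 10 = (x + 1)(5x - 10).
So |(5x^2 - 5x - 5) − 5| = |x + 1|·|5x - 10|.
Assume first that |x + 1| < 2, so |x| < 3. Then |5x - 10| ≤ 5·3 + 10 = 25.
Hence |(5x^2 - 5x - 5) − 5| ≤ 25|x + 1| < ϵ provided |x + 1| < ϵ/25.
Choosing δ = min(2, ϵ/25) ensures both conditions, hence |(5x^2 - 5x - 5) − 5| < ϵ.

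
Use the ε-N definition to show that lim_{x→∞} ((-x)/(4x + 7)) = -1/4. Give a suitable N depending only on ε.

Let ε > 0. We seek N > 0 such that x > N implies |(-x)/(4x + 7) + 1/4| < ε.
(-x)/(4x + 7) + 1/4 = (4(-x) − (-1)(4x + 7)) / (4(4x + 7)) = 7/(4(4x + 7)).
For x > 0 we have 4x + 7 > 4x, so |(-x)/(4x + 7) + 1/4| = 7/(4(4x + 7)) < 7/(4·4x) = (7/16)/x.
Thus |(-x)/(4x + 7) + 1/4| < ε whenever x > (7/16)/ε.
Take N = (7/16)/ε. If x > N then |(-x)/(4x + 7) + 1/4| < (7/16)/x < ε.

N = (7/16)/ε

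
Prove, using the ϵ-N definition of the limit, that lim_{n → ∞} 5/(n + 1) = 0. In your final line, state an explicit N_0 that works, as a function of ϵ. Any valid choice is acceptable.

Fix ϵ > 0. For n ≥ 1, |5/(n + 1) − 0| = 5/(n + 1) ≤ 5/n.
We need 5/n < ϵ, i.e. n > 5/ϵ.
Take N_0 = 5/ϵ. If n > N_0 then |5/(n + 1)| ≤ 5/n < ϵ.

N_0 = 5/ϵ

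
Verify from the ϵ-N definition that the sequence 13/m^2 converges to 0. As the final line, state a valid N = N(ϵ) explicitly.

N = (13/ϵ)^{1/2}

Suppose ϵ > 0. For m ≥ 1, |13/m^2 − 0| = 13/m^2.
13/m^2 < ϵ ⇔ m^2 > 13/ϵ ⇔ m > (13/ϵ)^{1/2}.
Take N = (13/ϵ)^{1/2}. Then m > N implies 13/m^2 < ϵ.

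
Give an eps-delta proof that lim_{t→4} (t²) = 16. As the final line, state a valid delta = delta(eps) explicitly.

Suppose eps > 0. We seek delta > 0 with 0 < |t − 4| < delta ⇒ |t² − 16| < eps.
Factor: t² − 16 = (t − 4)(t + 4), so |t² − 16| = |t − 4|·|t + 4|.
Impose delta ≤ 2 so that |t| < 6; then |t + 4| ≤ 10.
Hence |t² − 16| ≤ 10|t − 4|, which is < eps once |t − 4| < eps/10.
Take delta = min(2, eps/10). If 0 < |t − 4| < delta then both bounds hold and |t² − 16| ≤ 10|t − 4| < 10·(eps/10) = eps.

delta = min(2, eps/10)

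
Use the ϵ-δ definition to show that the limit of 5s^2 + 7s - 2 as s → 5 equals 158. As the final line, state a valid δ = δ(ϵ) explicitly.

Fix ϵ > 0. We want δ > 0 such that 0 < |s − 5| < δ implies |(5s^2 + 7s - 2) − 158| < ϵ.
(5s^2 + 7s - 2) − 158 = 5s^2 + 7s - 160 = (s − 5)(5s + 32).
So |(5s^2 + 7s - 2) − 158| = |s − 5|·|5s + 32|.
Assume first that |s − 5| < 1, so |s| < 6. Then |5s + 32| ≤ 5·6 + 32 = 62.
Hence |(5s^2 + 7s - 2) − 158| ≤ 62|s − 5| < ϵ provided |s − 5| < ϵ/62.
Take δ = min(1, ϵ/62). Then 0 < |s − 5| < δ gives both |s − 5| < 1 and |s − 5| < ϵ/62, so |(5s^2 + 7s - 2) − 158| < ϵ.

δ = min(1, ϵ/62)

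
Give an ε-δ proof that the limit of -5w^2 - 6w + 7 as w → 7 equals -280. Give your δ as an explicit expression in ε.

Let ε > 0. We want δ > 0 such that 0 < |w − 7| < δ implies |(-5w^2 - 6w + 7) + 280| < ε.
(-5w^2 - 6w + 7) + 280 = -5w^2 - 6w + 287 = (w − 7)(-5w - 41).
So |(-5w^2 - 6w + 7) + 280| = |w − 7|·|-5w - 41|.
Require δ ≤ 1. Then |w − 7| < 1 gives |w| < 8, and by the triangle inequality |-5w - 41| ≤ 5·8 + 41 = 81.
Hence |(-5w^2 - 6w + 7) + 280| ≤ 81|w − 7| < ε provided |w − 7| < ε/81.
Take δ = min(1, ε/81). Then 0 < |w − 7| < δ gives both |w − 7| < 1 and |w − 7| < ε/81, so |(-5w^2 - 6w + 7) + 280| < ε.

δ = min(1, ε/81)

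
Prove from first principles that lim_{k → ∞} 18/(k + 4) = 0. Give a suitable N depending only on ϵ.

Let ϵ > 0 be given. For k ≥ 1, |18/(k + 4) − 0| = 18/(k + 4) ≤ 18/k.
We need 18/k < ϵ, i.e. k > 18/ϵ.
Take N = 18/ϵ. If k > N then |18/(k + 4)| ≤ 18/k < ϵ.

N = 18/ϵ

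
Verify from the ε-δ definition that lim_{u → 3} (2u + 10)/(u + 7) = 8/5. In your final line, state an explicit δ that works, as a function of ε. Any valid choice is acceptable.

Suppose ε > 0. We want δ > 0 with 0 < |u − 3| < δ ⇒ |(2u + 10)/(u + 7) − (8/5)| < ε.
Combining over a common denominator, (2u + 10)/(u + 7) − (8/5) = [(2u + 10)·10 − 16·(u + 7)] / [10·(u + 7)] = 4(u − 3) / (10(u + 7)).
So |(2u + 10)/(u + 7) − (8/5)| = 4|u − 3| / (10·|u + 7|).
Require δ ≤ 5, so |u + 7| ≥ |10| − |u − 3| > 10 − 5 = 5.
Hence |(2u + 10)/(u + 7) − (8/5)| < 4|u − 3|/(10·5) = (2/25)|u − 3|, which is < ε once |u − 3| < (25/2)ε.
Take δ = min(5, (25/2)ε). Then 0 < |u − 3| < δ forces both bounds, so |(2u + 10)/(u + 7) − (8/5)| < ε.

δ = min(5, (25/2)ε)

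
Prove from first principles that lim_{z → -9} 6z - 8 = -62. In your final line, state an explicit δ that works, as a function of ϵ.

δ = ϵ/6

Let ϵ > 0. We need δ > 0 so that 0 < |z + 9| < δ implies |(6z - 8) + 62| < ϵ.
Since (6z - 8) + 62 = 6(z + 9), we have |(6z - 8) + 62| = 6|z + 9|.
So 6|z + 9| < ϵ exactly when |z + 9| < ϵ/6.
Take δ = ϵ/6. If 0 < |z + 9| < δ then |(6z - 8) + 62| = 6|z + 9| < 6·(ϵ/6) = ϵ.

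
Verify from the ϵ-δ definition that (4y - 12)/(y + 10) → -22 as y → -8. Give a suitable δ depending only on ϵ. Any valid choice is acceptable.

Let ϵ > 0. We want δ > 0 with 0 < |y + 8| < δ ⇒ |(4y - 12)/(y + 10) + 22| < ϵ.
Combining over a common denominator, (4y - 12)/(y + 10) + 22 = [(4y - 12)·2 − (-44)·(y + 10)] / [2·(y + 10)] = 52(y + 8) / (2(y + 10)).
So |(4y - 12)/(y + 10) + 22| = 52|y + 8| / (2·|y + 10|).
Require δ ≤ 1, so |y + 10| ≥ |2| − |y + 8| > 2 − 1 = 1.
Hence |(4y - 12)/(y + 10) + 22| < 52|y + 8|/(2·1) = 26|y + 8|, which is < ϵ once |y + 8| < (1/26)ϵ.
Take δ = min(1, (1/26)ϵ). Then 0 < |y + 8| < δ forces both bounds, so |(4y - 12)/(y + 10) + 22| < ϵ.

δ = min(1, (1/26)ϵ)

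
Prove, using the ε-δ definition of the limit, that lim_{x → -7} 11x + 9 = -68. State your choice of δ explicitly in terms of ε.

Fix ε > 0. We need δ > 0 so that 0 < |x + 7| < δ implies |(11x + 9) + 68| < ε.
|(11x + 9) + 68| = |11x + 77| = 11|x + 7|.
So 11|x + 7| < ε exactly when |x + 7| < ε/11.
Choosing δ = ε/11 gives |(11x + 9) + 68| = 11|x + 7| < ε whenever |x + 7| < δ.

δ = ε/11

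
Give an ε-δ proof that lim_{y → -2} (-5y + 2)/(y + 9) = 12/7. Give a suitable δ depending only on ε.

δ = min(7/2, (49/94)ε)

Suppose ε > 0. We want δ > 0 with 0 < |y + 2| < δ ⇒ |(-5y + 2)/(y + 9) − (12/7)| < ε.
Combining over a common denominator, (-5y + 2)/(y + 9) − (12/7) = [(-5y + 2)·7 − 12·(y + 9)] / [7·(y + 9)] = -47(y + 2) / (7(y + 9)).
So |(-5y + 2)/(y + 9) − (12/7)| = 47|y + 2| / (7·|y + 9|).
Restrict δ ≤ 7/2. Then |y + 2| < 7/2 gives |y + 9| = |(y + 2) + 7| ≥ 7 − 7/2 = 7/2.
Hence |(-5y + 2)/(y + 9) − (12/7)| < 47|y + 2|/(7·(7/2)) = (94/49)|y + 2|, which is < ε once |y + 2| < (49/94)ε.
Take δ = min(7/2, (49/94)ε). Then 0 < |y + 2| < δ forces both bounds, so |(-5y + 2)/(y + 9) − (12/7)| < ε.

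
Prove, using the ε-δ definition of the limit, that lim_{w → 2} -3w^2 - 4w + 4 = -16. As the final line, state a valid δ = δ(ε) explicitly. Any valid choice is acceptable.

δ = min(2, ε/22)

Fix ε > 0. We want δ > 0 such that 0 < |w − 2| < δ implies |(-3w^2 - 4w + 4) + 16| < ε.
(-3w^2 - 4w + 4) + 16 = -3w^2 - 4w + 20 = (w − 2)(-3w - 10).
So |(-3w^2 - 4w + 4) + 16| = |w − 2|·|-3w - 10|.
Require δ ≤ 2. Then |w − 2| < 2 gives |w| < 4, and by the triangle inequality |-3w - 10| ≤ 3·4 + 10 = 22.
Hence |(-3w^2 - 4w + 4) + 16| ≤ 22|w − 2| < ε provided |w − 2| < ε/22.
Choosing δ = min(2, ε/22) ensures both conditions, hence |(-3w^2 - 4w + 4) + 16| < ε.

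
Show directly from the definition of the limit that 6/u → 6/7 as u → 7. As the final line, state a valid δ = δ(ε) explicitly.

δ = min(7/2, (49/12)ε)

Let ε > 0. We seek δ > 0 such that 0 < |u − 7| < δ implies |6/u − (6/7)| < ε.
|6/u − (6/7)| = 6·|7 − u|/(7·|u|) = 6|u − 7|/(7|u|).
Restrict δ ≤ 7/2. Then |u − 7| < 7/2 gives |u| > 7/2, so 7|u| > 49/2.
Then |6/u − (6/7)| < 6|u − 7|/(49/2), which is < ε when |u − 7| < (49/12)ε.
Take δ = min(7/2, (49/12)ε). Then 0 < |u − 7| < δ gives both |u − 7| < 7/2 and |u − 7| < (49/12)ε, so |6/u − (6/7)| < ε.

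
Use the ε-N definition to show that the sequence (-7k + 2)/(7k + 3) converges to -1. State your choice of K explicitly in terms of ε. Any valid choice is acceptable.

K = (5/7)/ε

Let ε > 0 be given. For k ≥ 1, |(-7k + 2)/(7k + 3) + 1| = |35|/(7(7k + 3)) = 35/(7(7k + 3)).
Since 7k + 3 ≥ 7k for k ≥ 1, this is ≤ 35/(7·7k) = (5/7)/k.
So |(-7k + 2)/(7k + 3) + 1| < ε whenever k > (5/7)/ε.
Take K = (5/7)/ε. If k > K then |(-7k + 2)/(7k + 3) + 1| ≤ (5/7)/k < ε.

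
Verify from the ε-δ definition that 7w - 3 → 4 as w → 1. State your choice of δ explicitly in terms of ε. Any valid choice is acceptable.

δ = ε/7

Let ε > 0. We need δ > 0 so that 0 < |w − 1| < δ implies |(7w - 3) − 4| < ε.
|(7w - 3) − 4| = |7w - 7| = 7|w − 1|.
So 7|w − 1| < ε exactly when |w − 1| < ε/7.
Take δ = ε/7. If 0 < |w − 1| < δ then |(7w - 3) − 4| = 7|w − 1| < 7·(ε/7) = ε.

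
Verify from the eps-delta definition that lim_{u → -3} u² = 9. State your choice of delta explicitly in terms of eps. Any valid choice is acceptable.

delta = min(1, eps/7)

Let eps > 0 be given. We seek delta > 0 with 0 < |u + 3| < delta ⇒ |u² − 9| < eps.
Factor: u² − 9 = (u + 3)(u - 3), so |u² − 9| = |u + 3|·|u - 3|.
Impose delta ≤ 1 so that |u| < 4; then |u - 3| ≤ 7.
Hence |u² − 9| ≤ 7|u + 3|, which is < eps once |u + 3| < eps/7.
Take delta = min(1, eps/7). If 0 < |u + 3| < delta then both bounds hold and |u² − 9| ≤ 7|u + 3| < 7·(eps/7) = eps.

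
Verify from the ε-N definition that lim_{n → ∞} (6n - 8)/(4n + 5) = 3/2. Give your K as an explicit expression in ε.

K = (31/8)/ε

Let ε > 0. For n ≥ 1, |(6n - 8)/(4n + 5) − (3/2)| = |-62|/(4(4n + 5)) = 62/(4(4n + 5)).
Since 4n + 5 ≥ 4n for n ≥ 1, this is ≤ 62/(4·4n) = (31/8)/n.
So |(6n - 8)/(4n + 5) − (3/2)| < ε whenever n > (31/8)/ε.
Take K = (31/8)/ε. If n > K then |(6n - 8)/(4n + 5) − (3/2)| ≤ (31/8)/n < ε.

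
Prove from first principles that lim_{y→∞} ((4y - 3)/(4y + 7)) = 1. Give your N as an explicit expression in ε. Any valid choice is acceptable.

N = (5/2)/ε

Let ε > 0. We seek N > 0 such that y > N implies |(4y - 3)/(4y + 7) − 1| < ε.
(4y - 3)/(4y + 7) − 1 = (4(4y - 3) − 4(4y + 7)) / (4(4y + 7)) = -40/(4(4y + 7)).
For y > 0 we have 4y + 7 > 4y, so |(4y - 3)/(4y + 7) − 1| = 40/(4(4y + 7)) < 40/(4·4y) = (5/2)/y.
Thus |(4y - 3)/(4y + 7) − 1| < ε whenever y > (5/2)/ε.
Take N = (5/2)/ε. If y > N then |(4y - 3)/(4y + 7) − 1| < (5/2)/y < ε.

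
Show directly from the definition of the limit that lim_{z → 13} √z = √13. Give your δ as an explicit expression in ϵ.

δ = min(13, √13·ϵ)

Suppose ϵ > 0. We want δ > 0 such that 0 < |z − 13| < δ implies |√z − √13| < ϵ.
Multiplying by the conjugate, |√z − √13| = |z − 13|/(√z + √13).
Restrict δ ≤ 13 so that |z − 13| < 13 forces z > 0, and then √z + √13 > √13.
Hence |√z − √13| < |z − 13|/√13, which is < ϵ once |z − 13| < √13·ϵ.
Take δ = min(13, √13·ϵ). If 0 < |z − 13| < δ then z > 0 and |√z − √13| < |z − 13|/√13 < ϵ.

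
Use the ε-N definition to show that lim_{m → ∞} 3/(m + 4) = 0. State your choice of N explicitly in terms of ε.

N = 3/ε

Suppose ε > 0. For m ≥ 1, |3/(m + 4) − 0| = 3/(m + 4) ≤ 3/m.
We need 3/m < ε, i.e. m > 3/ε.
Take N = 3/ε. If m > N then |3/(m + 4)| ≤ 3/m < ε.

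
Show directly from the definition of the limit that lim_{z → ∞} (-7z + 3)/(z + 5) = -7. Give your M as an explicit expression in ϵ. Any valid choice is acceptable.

M = 38/ϵ

Let ϵ > 0 be given. We seek M > 0 such that z > M implies |(-7z + 3)/(z + 5) + 7| < ϵ.
(-7z + 3)/(z + 5) + 7 = ((-7z + 3) − (-7)(z + 5)) / ((z + 5)) = 38/((z + 5)).
For z > 0 we have z + 5 > z, so |(-7z + 3)/(z + 5) + 7| = 38/((z + 5)) < 38/(z) = 38/z.
Thus |(-7z + 3)/(z + 5) + 7| < ϵ whenever z > 38/ϵ.
Take M = 38/ϵ. If z > M then |(-7z + 3)/(z + 5) + 7| < 38/z < ϵ.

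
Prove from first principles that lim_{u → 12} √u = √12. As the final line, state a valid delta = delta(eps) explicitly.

delta = min(12, √12·eps)

Let eps > 0. We want delta > 0 such that 0 < |u − 12| < delta implies |√u − √12| < eps.
Multiplying by the conjugate, |√u − √12| = |u − 12|/(√u + √12).
Restrict delta ≤ 12 so that |u − 12| < 12 forces u > 0, and then √u + √12 > √12.
Hence |√u − √12| < |u − 12|/√12, which is < eps once |u − 12| < √12·eps.
Take delta = min(12, √12·eps). If 0 < |u − 12| < delta then u > 0 and |√u − √12| < |u − 12|/√12 < eps.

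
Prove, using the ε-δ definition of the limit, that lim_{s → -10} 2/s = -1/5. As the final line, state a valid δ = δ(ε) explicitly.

δ = min(5, 25ε)

Let ε > 0 be given. We seek δ > 0 such that 0 < |s + 10| < δ implies |2/s + 1/5| < ε.
|2/s + 1/5| = 2·|-10 − s|/(10·|s|) = 2|s + 10|/(10|s|).
Require δ ≤ 5 so that |s| > 10 − 5 = 5, hence 10|s| > 50.
Then |2/s + 1/5| < 2|s + 10|/50, which is < ε when |s + 10| < 25ε.
Take δ = min(5, 25ε). Then 0 < |s + 10| < δ gives both |s + 10| < 5 and |s + 10| < 25ε, so |2/s + 1/5| < ε.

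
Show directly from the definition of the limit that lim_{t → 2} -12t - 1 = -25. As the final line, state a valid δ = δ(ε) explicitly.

Let ε > 0. We need δ > 0 so that 0 < |t − 2| < δ implies |(-12t - 1) + 25| < ε.
Since (-12t - 1) + 25 = -12(t − 2), we have |(-12t - 1) + 25| = 12|t − 2|.
So 12|t − 2| < ε exactly when |t − 2| < ε/12.
Choosing δ = ε/12 gives |(-12t - 1) + 25| = 12|t − 2| < ε whenever |t − 2| < δ.

δ = ε/12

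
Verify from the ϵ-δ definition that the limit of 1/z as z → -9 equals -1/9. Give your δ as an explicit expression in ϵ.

δ = min(9/2, (81/2)ϵ)

Fix ϵ > 0. We seek δ > 0 such that 0 < |z + 9| < δ implies |1/z + 1/9| < ϵ.
|1/z + 1/9| = |-9 − z|/(9·|z|) = |z + 9|/(9|z|).
Require δ ≤ 9/2 so that |z| > 9 − 9/2 = 9/2, hence 9|z| > 81/2.
Then |1/z + 1/9| < |z + 9|/(81/2), which is < ϵ when |z + 9| < (81/2)ϵ.
Take δ = min(9/2, (81/2)ϵ). Then 0 < |z + 9| < δ gives both |z + 9| < 9/2 and |z + 9| < (81/2)ϵ, so |1/z + 1/9| < ϵ.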